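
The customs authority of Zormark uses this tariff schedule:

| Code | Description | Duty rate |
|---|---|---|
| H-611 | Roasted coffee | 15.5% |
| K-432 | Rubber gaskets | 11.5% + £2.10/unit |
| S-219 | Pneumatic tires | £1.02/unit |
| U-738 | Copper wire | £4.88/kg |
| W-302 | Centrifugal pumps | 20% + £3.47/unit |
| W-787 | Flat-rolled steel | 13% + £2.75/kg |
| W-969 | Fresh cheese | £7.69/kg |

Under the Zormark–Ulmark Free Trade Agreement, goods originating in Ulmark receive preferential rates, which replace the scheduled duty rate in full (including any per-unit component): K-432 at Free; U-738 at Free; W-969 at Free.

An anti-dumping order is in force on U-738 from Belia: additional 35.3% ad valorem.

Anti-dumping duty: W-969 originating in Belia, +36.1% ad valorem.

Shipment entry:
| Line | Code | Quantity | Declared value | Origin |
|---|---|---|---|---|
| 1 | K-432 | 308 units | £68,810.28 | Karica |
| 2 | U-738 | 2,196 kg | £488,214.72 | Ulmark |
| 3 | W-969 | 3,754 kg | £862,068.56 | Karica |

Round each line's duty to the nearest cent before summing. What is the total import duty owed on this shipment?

Line 1 (K-432, Karica, 308 units, £68,810.28):
Base rate for K-432 is 11.5% + £2.10/unit.
K-432 has an FTA preferential rate, but origin Karica is not Ulmark; base rate stands.
Duty = £68,810.28 × 11.5% + 308 × £2.10 = £8,559.98.
Line 2 (U-738, Ulmark, 2,196 kg, £488,214.72):
Base rate for U-738 is £4.88/kg.
Origin Ulmark qualifies under the Zormark–Ulmark agreement and U-738 is covered: preferential rate Free applies instead.
The additional-duty order on U-738 targets Belia, not Ulmark; it does not apply.
Duty = £488,214.72 × 0% = £0.00.
Line 3 (W-969, Karica, 3,754 kg, £862,068.56):
Base rate for W-969 is £7.69/kg.
W-969 has an FTA preferential rate, but origin Karica is not Ulmark; base rate stands.
The additional-duty order on W-969 targets Belia, not Karica; it does not apply.
Duty = 3,754 × £7.69 = £28,868.26.
Total = £8,559.98 + £0.00 + £28,868.26 = £37,428.24.

£37,428.24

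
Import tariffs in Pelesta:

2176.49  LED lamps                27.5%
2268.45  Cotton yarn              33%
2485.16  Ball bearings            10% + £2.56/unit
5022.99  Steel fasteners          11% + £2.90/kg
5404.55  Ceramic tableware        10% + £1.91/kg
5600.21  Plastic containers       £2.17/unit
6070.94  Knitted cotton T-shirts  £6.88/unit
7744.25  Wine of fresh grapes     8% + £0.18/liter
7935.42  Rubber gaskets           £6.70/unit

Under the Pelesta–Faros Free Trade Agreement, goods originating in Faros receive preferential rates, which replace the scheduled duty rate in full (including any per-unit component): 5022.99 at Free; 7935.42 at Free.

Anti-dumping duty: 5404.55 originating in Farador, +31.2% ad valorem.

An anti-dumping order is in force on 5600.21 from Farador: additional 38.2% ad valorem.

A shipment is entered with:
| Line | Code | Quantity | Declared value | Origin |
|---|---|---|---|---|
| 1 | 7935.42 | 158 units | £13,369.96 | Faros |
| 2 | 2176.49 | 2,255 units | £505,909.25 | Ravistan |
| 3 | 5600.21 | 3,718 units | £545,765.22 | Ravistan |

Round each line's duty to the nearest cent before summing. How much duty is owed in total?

Line 1 (7935.42, Faros, 158 units, £13,369.96):
Base rate for 7935.42 is £6.70/unit.
Origin Faros qualifies under the Pelesta–Faros agreement and 7935.42 is covered: preferential rate Free applies instead.
Duty = £13,369.96 × 0% = £0.00.
Line 2 (2176.49, Ravistan, 2,255 units, £505,909.25):
Base rate for 2176.49 is 27.5%.
Duty = £505,909.25 × 27.5% = £139,125.04.
Line 3 (5600.21, Ravistan, 3,718 units, £545,765.22):
Base rate for 5600.21 is £2.17/unit.
The additional-duty order on 5600.21 targets Farador, not Ravistan; it does not apply.
Duty = 3,718 × £2.17 = £8,068.06.
Total = £0.00 + £139,125.04 + £8,068.06 = £147,193.10.

£147,193.10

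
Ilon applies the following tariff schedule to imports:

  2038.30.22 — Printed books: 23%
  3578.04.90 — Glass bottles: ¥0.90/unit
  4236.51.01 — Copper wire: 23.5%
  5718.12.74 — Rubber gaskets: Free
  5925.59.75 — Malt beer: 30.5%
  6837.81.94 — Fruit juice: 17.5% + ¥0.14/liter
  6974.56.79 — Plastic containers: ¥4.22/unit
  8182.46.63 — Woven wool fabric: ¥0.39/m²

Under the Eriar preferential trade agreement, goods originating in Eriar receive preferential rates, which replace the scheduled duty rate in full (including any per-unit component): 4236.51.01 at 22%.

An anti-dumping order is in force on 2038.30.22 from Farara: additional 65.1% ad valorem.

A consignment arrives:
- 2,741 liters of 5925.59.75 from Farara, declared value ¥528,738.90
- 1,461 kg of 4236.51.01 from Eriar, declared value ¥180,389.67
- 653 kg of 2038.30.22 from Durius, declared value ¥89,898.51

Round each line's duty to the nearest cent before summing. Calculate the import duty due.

¥221,627.75

Line 1 (5925.59.75, Farara, 2,741 liters, ¥528,738.90):
Base rate for 5925.59.75 is 30.5%.
Duty = ¥528,738.90 × 30.5% = ¥161,265.36.
Line 2 (4236.51.01, Eriar, 1,461 kg, ¥180,389.67):
Base rate for 4236.51.01 is 23.5%.
Origin Eriar qualifies under the Ilon–Eriar agreement and 4236.51.01 is covered: preferential rate 22% applies instead.
Duty = ¥180,389.67 × 22% = ¥39,685.73.
Line 3 (2038.30.22, Durius, 653 kg, ¥89,898.51):
Base rate for 2038.30.22 is 23%.
The additional-duty order on 2038.30.22 targets Farara, not Durius; it does not apply.
Duty = ¥89,898.51 × 23% = ¥20,676.66.
Total = ¥161,265.36 + ¥39,685.73 + ¥20,676.66 = ¥221,627.75.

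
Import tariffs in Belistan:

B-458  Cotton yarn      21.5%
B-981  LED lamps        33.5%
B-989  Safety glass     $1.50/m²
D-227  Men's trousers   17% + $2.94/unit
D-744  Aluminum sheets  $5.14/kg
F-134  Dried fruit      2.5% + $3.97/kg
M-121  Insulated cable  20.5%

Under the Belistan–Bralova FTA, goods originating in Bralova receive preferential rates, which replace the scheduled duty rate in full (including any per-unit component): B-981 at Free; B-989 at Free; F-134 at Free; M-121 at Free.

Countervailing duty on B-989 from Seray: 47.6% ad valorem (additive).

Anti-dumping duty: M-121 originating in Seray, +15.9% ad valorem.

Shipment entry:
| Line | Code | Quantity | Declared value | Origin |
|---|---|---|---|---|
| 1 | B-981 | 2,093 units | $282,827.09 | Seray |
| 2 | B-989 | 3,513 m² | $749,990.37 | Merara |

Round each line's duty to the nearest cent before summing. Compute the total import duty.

$100,016.58

Line 1 (B-981, Seray, 2,093 units, $282,827.09):
Base rate for B-981 is 33.5%.
B-981 has an FTA preferential rate, but origin Seray is not Bralova; base rate stands.
Duty = $282,827.09 × 33.5% = $94,747.08.
Line 2 (B-989, Merara, 3,513 m², $749,990.37):
Base rate for B-989 is $1.50/m².
B-989 has an FTA preferential rate, but origin Merara is not Bralova; base rate stands.
The additional-duty order on B-989 targets Seray, not Merara; it does not apply.
Duty = 3,513 × $1.50 = $5,269.50.
Total = $94,747.08 + $5,269.50 = $100,016.58.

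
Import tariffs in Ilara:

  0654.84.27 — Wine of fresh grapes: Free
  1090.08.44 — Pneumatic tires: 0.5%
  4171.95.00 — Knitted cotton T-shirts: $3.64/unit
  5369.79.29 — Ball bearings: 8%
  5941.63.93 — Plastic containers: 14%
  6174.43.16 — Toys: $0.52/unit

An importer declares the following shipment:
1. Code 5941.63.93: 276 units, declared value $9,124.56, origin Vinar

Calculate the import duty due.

$1,277.44

Line 1 (5941.63.93, Vinar, 276 units, $9,124.56):
Base rate for 5941.63.93 is 14%.
Duty = $9,124.56 × 14% = $1,277.44.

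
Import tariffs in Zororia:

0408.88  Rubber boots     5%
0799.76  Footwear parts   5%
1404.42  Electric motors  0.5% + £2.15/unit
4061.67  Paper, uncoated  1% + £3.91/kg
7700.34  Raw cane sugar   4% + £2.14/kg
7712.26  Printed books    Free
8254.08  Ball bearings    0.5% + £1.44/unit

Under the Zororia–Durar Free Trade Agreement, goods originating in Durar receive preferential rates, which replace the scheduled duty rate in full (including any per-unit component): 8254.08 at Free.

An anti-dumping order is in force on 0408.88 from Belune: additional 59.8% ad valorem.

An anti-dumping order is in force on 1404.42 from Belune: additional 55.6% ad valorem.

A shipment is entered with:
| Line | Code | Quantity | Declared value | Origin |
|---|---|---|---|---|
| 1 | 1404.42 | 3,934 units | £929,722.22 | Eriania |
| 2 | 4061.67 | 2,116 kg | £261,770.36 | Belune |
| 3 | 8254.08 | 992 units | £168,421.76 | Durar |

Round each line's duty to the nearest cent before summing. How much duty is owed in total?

£23,997.97

Line 1 (1404.42, Eriania, 3,934 units, £929,722.22):
Base rate for 1404.42 is 0.5% + £2.15/unit.
The additional-duty order on 1404.42 targets Belune, not Eriania; it does not apply.
Duty = £929,722.22 × 0.5% + 3,934 × £2.15 = £13,106.71.
Line 2 (4061.67, Belune, 2,116 kg, £261,770.36):
Base rate for 4061.67 is 1% + £3.91/kg.
Duty = £261,770.36 × 1% + 2,116 × £3.91 = £10,891.26.
Line 3 (8254.08, Durar, 992 units, £168,421.76):
Base rate for 8254.08 is 0.5% + £1.44/unit.
Origin Durar qualifies under the Zororia–Durar agreement and 8254.08 is covered: preferential rate Free applies instead.
Duty = £168,421.76 × 0% = £0.00.
Total = £13,106.71 + £10,891.26 + £0.00 = £23,997.97.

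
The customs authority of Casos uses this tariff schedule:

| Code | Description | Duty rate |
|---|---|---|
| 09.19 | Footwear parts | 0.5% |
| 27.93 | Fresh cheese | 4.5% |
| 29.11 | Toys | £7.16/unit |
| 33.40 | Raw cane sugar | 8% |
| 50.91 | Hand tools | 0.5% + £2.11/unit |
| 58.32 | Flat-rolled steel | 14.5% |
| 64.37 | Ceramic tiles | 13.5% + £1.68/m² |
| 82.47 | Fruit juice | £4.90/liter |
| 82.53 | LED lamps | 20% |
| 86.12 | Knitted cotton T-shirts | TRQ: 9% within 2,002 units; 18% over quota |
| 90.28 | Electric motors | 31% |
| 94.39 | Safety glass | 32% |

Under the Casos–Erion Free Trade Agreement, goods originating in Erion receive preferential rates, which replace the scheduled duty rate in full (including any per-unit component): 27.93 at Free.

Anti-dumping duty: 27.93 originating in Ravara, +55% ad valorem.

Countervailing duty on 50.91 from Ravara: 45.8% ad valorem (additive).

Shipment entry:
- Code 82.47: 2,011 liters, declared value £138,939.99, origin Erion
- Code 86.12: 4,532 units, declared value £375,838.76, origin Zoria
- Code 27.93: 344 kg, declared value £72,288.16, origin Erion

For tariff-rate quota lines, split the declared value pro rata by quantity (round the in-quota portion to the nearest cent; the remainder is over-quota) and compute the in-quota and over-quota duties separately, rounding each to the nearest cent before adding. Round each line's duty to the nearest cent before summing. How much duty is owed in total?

£62,562.55

Line 1 (82.47, Erion, 2,011 liters, £138,939.99):
Base rate for 82.47 is £4.90/liter.
Origin Erion is the FTA partner but 82.47 is not on the preference list; base rate stands.
Duty = 2,011 × £4.90 = £9,853.90.
Line 2 (86.12, Zoria, 4,532 units, £375,838.76):
Code 86.12 is under a tariff-rate quota (threshold 2,002 units). In-quota: 2,002 units at 9%; over-quota: 2,530 units at 18%.
Pro-rata value split: in-quota = £375,838.76 × 2,002/4,532 = £166,025.86; over-quota = £375,838.76 − £166,025.86 = £209,812.90.
In-quota duty = £166,025.86 × 9% = £14,942.33. Over-quota duty = £209,812.90 × 18% = £37,766.32.
Line duty = £14,942.33 + £37,766.32 = £52,708.65.
Line 3 (27.93, Erion, 344 kg, £72,288.16):
Base rate for 27.93 is 4.5%.
Origin Erion qualifies under the Casos–Erion agreement and 27.93 is covered: preferential rate Free applies instead.
The additional-duty order on 27.93 targets Ravara, not Erion; it does not apply.
Duty = £72,288.16 × 0% = £0.00.
Total = £9,853.90 + £52,708.65 + £0.00 = £62,562.55.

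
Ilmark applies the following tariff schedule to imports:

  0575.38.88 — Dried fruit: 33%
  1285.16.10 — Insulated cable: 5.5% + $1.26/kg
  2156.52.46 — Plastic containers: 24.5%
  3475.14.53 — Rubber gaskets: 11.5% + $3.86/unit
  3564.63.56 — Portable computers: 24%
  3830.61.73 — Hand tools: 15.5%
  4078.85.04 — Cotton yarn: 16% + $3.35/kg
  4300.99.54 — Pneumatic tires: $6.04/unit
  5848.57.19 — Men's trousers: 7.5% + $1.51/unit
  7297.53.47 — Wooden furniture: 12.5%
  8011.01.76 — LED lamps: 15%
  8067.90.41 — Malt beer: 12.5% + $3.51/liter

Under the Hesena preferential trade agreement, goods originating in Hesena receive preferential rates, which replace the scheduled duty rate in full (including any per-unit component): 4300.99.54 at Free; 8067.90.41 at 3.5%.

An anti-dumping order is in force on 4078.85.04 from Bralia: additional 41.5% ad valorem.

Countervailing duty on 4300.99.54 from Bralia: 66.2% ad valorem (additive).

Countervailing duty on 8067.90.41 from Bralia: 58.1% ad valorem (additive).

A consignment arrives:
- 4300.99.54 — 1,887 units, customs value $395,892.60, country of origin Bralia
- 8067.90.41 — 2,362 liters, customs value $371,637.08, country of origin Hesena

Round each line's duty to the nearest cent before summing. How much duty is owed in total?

$286,485.68

Line 1 (4300.99.54, Bralia, 1,887 units, $395,892.60):
Base rate for 4300.99.54 is $6.04/unit.
4300.99.54 has an FTA preferential rate, but origin Bralia is not Hesena; base rate stands.
Additional duty on 4300.99.54 from Bralia: +66.2% ad valorem. Applied ad valorem rate = 66.2%.
Duty = $395,892.60 × 66.2% + 1,887 × $6.04 = $273,478.38.
Line 2 (8067.90.41, Hesena, 2,362 liters, $371,637.08):
Base rate for 8067.90.41 is 12.5% + $3.51/liter.
Origin Hesena qualifies under the Ilmark–Hesena agreement and 8067.90.41 is covered: preferential rate 3.5% applies instead.
The additional-duty order on 8067.90.41 targets Bralia, not Hesena; it does not apply.
Duty = $371,637.08 × 3.5% = $13,007.30.
Total = $273,478.38 + $13,007.30 = $286,485.68.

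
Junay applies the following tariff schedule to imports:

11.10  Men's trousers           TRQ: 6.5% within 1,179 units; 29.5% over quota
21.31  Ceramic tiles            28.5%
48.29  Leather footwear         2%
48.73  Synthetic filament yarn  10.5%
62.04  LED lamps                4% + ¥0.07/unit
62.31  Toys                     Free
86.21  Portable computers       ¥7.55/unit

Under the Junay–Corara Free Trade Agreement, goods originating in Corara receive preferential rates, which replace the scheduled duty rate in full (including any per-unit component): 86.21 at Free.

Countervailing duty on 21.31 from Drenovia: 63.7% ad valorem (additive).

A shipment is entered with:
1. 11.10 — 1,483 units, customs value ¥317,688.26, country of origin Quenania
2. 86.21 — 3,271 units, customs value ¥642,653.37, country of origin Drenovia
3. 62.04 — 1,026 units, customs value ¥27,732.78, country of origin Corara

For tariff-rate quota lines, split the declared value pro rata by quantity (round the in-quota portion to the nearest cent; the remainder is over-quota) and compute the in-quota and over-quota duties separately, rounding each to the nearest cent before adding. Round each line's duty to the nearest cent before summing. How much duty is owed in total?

Line 1 (11.10, Quenania, 1,483 units, ¥317,688.26):
Code 11.10 is under a tariff-rate quota (threshold 1,179 units). In-quota: 1,179 units at 6.5%; over-quota: 304 units at 29.5%.
Pro-rata value split: in-quota = ¥317,688.26 × 1,179/1,483 = ¥252,565.38; over-quota = ¥317,688.26 − ¥252,565.38 = ¥65,122.88.
In-quota duty = ¥252,565.38 × 6.5% = ¥16,416.75. Over-quota duty = ¥65,122.88 × 29.5% = ¥19,211.25.
Line duty = ¥16,416.75 + ¥19,211.25 = ¥35,628.00.
Line 2 (86.21, Drenovia, 3,271 units, ¥642,653.37):
Base rate for 86.21 is ¥7.55/unit.
86.21 has an FTA preferential rate, but origin Drenovia is not Corara; base rate stands.
Duty = 3,271 × ¥7.55 = ¥24,696.05.
Line 3 (62.04, Corara, 1,026 units, ¥27,732.78):
Base rate for 62.04 is 4% + ¥0.07/unit.
Origin Corara is the FTA partner but 62.04 is not on the preference list; base rate stands.
Duty = ¥27,732.78 × 4% + 1,026 × ¥0.07 = ¥1,181.13.
Total = ¥35,628.00 + ¥24,696.05 + ¥1,181.13 = ¥61,505.18.

¥61,505.18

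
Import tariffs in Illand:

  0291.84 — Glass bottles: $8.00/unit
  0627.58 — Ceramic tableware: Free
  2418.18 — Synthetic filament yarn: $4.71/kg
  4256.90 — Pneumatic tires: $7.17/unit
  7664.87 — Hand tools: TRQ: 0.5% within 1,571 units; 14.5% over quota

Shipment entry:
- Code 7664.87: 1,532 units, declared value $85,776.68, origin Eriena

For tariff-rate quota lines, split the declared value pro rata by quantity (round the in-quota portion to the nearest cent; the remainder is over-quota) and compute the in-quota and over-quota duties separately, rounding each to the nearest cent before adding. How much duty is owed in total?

$428.88

Line 1 (7664.87, Eriena, 1,532 units, $85,776.68):
Code 7664.87 is under a tariff-rate quota (threshold 1,571 units). Quantity 1,532 units is within the quota, so the in-quota rate 0.5% applies to the full value.
Duty = $85,776.68 × 0.5% = $428.88.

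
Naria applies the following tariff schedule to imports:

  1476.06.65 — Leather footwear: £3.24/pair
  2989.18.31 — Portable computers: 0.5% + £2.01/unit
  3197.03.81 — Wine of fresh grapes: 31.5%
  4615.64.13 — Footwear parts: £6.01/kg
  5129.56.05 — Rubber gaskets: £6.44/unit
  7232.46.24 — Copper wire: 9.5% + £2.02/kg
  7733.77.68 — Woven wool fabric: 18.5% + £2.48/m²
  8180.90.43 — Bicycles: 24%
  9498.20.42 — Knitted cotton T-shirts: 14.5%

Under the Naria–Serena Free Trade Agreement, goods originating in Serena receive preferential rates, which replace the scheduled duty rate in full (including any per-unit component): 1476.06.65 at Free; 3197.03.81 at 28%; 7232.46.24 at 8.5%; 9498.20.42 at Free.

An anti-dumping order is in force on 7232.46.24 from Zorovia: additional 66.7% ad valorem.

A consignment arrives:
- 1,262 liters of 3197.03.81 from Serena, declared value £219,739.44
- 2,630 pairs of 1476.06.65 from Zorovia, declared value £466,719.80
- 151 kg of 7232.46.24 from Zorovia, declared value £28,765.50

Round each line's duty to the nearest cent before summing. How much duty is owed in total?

£92,272.57

Line 1 (3197.03.81, Serena, 1,262 liters, £219,739.44):
Base rate for 3197.03.81 is 31.5%.
Origin Serena qualifies under the Naria–Serena agreement and 3197.03.81 is covered: preferential rate 28% applies instead.
Duty = £219,739.44 × 28% = £61,527.04.
Line 2 (1476.06.65, Zorovia, 2,630 pairs, £466,719.80):
Base rate for 1476.06.65 is £3.24/pair.
1476.06.65 has an FTA preferential rate, but origin Zorovia is not Serena; base rate stands.
Duty = 2,630 × £3.24 = £8,521.20.
Line 3 (7232.46.24, Zorovia, 151 kg, £28,765.50):
Base rate for 7232.46.24 is 9.5% + £2.02/kg.
7232.46.24 has an FTA preferential rate, but origin Zorovia is not Serena; base rate stands.
Additional duty on 7232.46.24 from Zorovia: +66.7%. Applied ad valorem rate: 9.5% + 66.7% = 76.2%.
Duty = £28,765.50 × 76.2% + 151 × £2.02 = £22,224.33.
Total = £61,527.04 + £8,521.20 + £22,224.33 = £92,272.57.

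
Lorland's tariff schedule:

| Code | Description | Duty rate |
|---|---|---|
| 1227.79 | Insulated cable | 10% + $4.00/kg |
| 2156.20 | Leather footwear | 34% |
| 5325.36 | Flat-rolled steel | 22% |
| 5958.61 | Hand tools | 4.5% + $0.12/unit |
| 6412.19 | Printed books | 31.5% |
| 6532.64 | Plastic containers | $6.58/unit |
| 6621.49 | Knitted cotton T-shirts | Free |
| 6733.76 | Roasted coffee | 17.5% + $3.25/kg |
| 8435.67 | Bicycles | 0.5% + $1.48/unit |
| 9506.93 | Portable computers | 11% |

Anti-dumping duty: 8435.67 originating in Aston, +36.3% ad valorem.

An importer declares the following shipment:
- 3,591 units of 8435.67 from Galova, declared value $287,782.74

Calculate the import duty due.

Line 1 (8435.67, Galova, 3,591 units, $287,782.74):
Base rate for 8435.67 is 0.5% + $1.48/unit.
The additional-duty order on 8435.67 targets Aston, not Galova; it does not apply.
Duty = $287,782.74 × 0.5% + 3,591 × $1.48 = $6,753.59.

$6,753.59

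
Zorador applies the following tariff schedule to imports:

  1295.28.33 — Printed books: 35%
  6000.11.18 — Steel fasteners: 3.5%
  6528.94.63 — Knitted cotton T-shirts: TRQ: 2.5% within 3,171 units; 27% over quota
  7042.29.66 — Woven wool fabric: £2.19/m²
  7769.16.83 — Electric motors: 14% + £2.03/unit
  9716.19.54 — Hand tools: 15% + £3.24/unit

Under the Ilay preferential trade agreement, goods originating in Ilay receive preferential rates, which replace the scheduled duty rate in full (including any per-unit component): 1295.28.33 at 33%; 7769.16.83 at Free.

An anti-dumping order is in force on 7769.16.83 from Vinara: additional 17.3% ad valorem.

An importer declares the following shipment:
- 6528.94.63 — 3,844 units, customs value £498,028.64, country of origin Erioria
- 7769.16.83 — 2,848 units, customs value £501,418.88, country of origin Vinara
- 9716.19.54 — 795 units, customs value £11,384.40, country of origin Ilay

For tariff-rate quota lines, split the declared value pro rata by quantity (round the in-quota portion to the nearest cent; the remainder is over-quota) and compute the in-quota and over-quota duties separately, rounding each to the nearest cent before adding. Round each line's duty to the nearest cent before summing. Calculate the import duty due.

Line 1 (6528.94.63, Erioria, 3,844 units, £498,028.64):
Code 6528.94.63 is under a tariff-rate quota (threshold 3,171 units). In-quota: 3,171 units at 2.5%; over-quota: 673 units at 27%.
Pro-rata value split: in-quota = £498,028.64 × 3,171/3,844 = £410,834.76; over-quota = £498,028.64 − £410,834.76 = £87,193.88.
In-quota duty = £410,834.76 × 2.5% = £10,270.87. Over-quota duty = £87,193.88 × 27% = £23,542.35.
Line duty = £10,270.87 + £23,542.35 = £33,813.22.
Line 2 (7769.16.83, Vinara, 2,848 units, £501,418.88):
Base rate for 7769.16.83 is 14% + £2.03/unit.
7769.16.83 has an FTA preferential rate, but origin Vinara is not Ilay; base rate stands.
Additional duty on 7769.16.83 from Vinara: +17.3%. Applied ad valorem rate: 14% + 17.3% = 31.3%.
Duty = £501,418.88 × 31.3% + 2,848 × £2.03 = £162,725.55.
Line 3 (9716.19.54, Ilay, 795 units, £11,384.40):
Base rate for 9716.19.54 is 15% + £3.24/unit.
Origin Ilay is the FTA partner but 9716.19.54 is not on the preference list; base rate stands.
Duty = £11,384.40 × 15% + 795 × £3.24 = £4,283.46.
Total = £33,813.22 + £162,725.55 + £4,283.46 = £200,822.23.

£200,822.23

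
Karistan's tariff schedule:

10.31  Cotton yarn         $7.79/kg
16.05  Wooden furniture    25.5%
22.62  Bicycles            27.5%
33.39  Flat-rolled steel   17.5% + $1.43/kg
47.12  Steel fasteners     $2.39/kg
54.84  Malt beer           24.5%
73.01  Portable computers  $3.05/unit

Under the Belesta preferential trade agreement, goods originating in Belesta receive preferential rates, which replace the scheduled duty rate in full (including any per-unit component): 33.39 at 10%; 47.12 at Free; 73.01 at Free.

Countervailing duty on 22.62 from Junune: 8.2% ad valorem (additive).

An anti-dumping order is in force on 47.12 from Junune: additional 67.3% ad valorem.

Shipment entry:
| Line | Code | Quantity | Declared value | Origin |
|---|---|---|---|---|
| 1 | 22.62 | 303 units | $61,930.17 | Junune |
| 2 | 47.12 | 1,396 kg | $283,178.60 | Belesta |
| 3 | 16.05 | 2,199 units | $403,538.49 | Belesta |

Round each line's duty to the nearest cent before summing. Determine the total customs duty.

$125,011.38

Line 1 (22.62, Junune, 303 units, $61,930.17):
Base rate for 22.62 is 27.5%.
Additional duty on 22.62 from Junune: +8.2%. Applied ad valorem rate: 27.5% + 8.2% = 35.7%.
Duty = $61,930.17 × 35.7% = $22,109.07.
Line 2 (47.12, Belesta, 1,396 kg, $283,178.60):
Base rate for 47.12 is $2.39/kg.
Origin Belesta qualifies under the Karistan–Belesta agreement and 47.12 is covered: preferential rate Free applies instead.
The additional-duty order on 47.12 targets Junune, not Belesta; it does not apply.
Duty = $283,178.60 × 0% = $0.00.
Line 3 (16.05, Belesta, 2,199 units, $403,538.49):
Base rate for 16.05 is 25.5%.
Origin Belesta is the FTA partner but 16.05 is not on the preference list; base rate stands.
Duty = $403,538.49 × 25.5% = $102,902.31.
Total = $22,109.07 + $0.00 + $102,902.31 = $125,011.38.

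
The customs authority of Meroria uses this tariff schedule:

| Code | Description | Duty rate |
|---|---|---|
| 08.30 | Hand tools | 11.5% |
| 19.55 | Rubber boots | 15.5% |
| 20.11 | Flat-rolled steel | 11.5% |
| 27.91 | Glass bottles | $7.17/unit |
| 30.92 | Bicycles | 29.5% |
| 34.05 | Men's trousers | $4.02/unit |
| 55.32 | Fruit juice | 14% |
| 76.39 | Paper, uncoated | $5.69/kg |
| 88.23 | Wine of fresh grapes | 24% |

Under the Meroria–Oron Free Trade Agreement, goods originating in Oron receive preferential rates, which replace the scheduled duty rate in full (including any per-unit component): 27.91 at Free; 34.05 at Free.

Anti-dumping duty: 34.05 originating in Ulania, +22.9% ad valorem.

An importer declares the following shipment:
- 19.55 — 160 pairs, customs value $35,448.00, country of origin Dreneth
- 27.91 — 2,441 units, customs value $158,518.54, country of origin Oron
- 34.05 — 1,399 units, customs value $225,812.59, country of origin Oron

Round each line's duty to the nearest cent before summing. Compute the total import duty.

Line 1 (19.55, Dreneth, 160 pairs, $35,448.00):
Base rate for 19.55 is 15.5%.
Duty = $35,448.00 × 15.5% = $5,494.44.
Line 2 (27.91, Oron, 2,441 units, $158,518.54):
Base rate for 27.91 is $7.17/unit.
Origin Oron qualifies under the Meroria–Oron agreement and 27.91 is covered: preferential rate Free applies instead.
Duty = $158,518.54 × 0% = $0.00.
Line 3 (34.05, Oron, 1,399 units, $225,812.59):
Base rate for 34.05 is $4.02/unit.
Origin Oron qualifies under the Meroria–Oron agreement and 34.05 is covered: preferential rate Free applies instead.
The additional-duty order on 34.05 targets Ulania, not Oron; it does not apply.
Duty = $225,812.59 × 0% = $0.00.
Total = $5,494.44 + $0.00 + $0.00 = $5,494.44.

$5,494.44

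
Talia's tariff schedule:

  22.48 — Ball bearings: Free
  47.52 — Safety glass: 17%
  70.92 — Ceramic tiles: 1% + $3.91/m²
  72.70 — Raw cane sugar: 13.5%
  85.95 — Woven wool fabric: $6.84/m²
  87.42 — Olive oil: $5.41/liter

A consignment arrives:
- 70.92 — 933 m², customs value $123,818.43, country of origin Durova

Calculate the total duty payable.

$4,886.21

Line 1 (70.92, Durova, 933 m², $123,818.43):
Base rate for 70.92 is 1% + $3.91/m².
Duty = $123,818.43 × 1% + 933 × $3.91 = $4,886.21.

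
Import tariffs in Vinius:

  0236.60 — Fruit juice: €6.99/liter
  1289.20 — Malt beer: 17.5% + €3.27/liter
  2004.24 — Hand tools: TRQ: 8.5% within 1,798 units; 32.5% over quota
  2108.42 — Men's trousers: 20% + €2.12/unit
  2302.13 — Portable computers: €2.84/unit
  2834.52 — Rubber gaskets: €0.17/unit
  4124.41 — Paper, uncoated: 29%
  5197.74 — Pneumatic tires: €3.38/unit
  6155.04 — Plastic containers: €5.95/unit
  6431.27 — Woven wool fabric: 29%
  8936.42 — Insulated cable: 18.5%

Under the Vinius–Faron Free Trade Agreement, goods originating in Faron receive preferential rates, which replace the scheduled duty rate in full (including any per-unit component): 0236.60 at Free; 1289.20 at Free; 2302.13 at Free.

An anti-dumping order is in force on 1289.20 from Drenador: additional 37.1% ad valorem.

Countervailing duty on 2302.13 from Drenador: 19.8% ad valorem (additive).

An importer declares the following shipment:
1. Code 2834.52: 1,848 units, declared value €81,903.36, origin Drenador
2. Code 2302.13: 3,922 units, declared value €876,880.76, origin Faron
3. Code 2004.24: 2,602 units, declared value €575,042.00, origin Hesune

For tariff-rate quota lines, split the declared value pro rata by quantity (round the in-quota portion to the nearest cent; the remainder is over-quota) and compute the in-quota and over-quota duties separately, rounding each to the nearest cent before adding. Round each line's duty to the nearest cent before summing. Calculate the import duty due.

€91,836.89

Line 1 (2834.52, Drenador, 1,848 units, €81,903.36):
Base rate for 2834.52 is €0.17/unit.
Duty = 1,848 × €0.17 = €314.16.
Line 2 (2302.13, Faron, 3,922 units, €876,880.76):
Base rate for 2302.13 is €2.84/unit.
Origin Faron qualifies under the Vinius–Faron agreement and 2302.13 is covered: preferential rate Free applies instead.
The additional-duty order on 2302.13 targets Drenador, not Faron; it does not apply.
Duty = €876,880.76 × 0% = €0.00.
Line 3 (2004.24, Hesune, 2,602 units, €575,042.00):
Code 2004.24 is under a tariff-rate quota (threshold 1,798 units). In-quota: 1,798 units at 8.5%; over-quota: 804 units at 32.5%.
Pro-rata value split: in-quota = €575,042.00 × 1,798/2,602 = €397,358.00; over-quota = €575,042.00 − €397,358.00 = €177,684.00.
In-quota duty = €397,358.00 × 8.5% = €33,775.43. Over-quota duty = €177,684.00 × 32.5% = €57,747.30.
Line duty = €33,775.43 + €57,747.30 = €91,522.73.
Total = €314.16 + €0.00 + €91,522.73 = €91,836.89.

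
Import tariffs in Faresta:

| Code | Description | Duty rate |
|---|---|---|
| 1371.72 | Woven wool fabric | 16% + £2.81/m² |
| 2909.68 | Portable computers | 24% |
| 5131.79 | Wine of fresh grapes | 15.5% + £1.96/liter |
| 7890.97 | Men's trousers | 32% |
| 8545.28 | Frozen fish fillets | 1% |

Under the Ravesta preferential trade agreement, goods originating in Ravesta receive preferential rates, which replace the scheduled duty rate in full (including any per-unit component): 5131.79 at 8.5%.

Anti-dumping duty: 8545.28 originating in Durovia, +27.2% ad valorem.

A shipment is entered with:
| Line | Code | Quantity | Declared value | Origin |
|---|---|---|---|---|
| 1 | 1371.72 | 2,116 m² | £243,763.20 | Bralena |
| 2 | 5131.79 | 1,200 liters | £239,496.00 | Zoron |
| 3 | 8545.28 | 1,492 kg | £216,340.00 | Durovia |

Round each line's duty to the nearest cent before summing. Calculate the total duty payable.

Line 1 (1371.72, Bralena, 2,116 m², £243,763.20):
Base rate for 1371.72 is 16% + £2.81/m².
Duty = £243,763.20 × 16% + 2,116 × £2.81 = £44,948.07.
Line 2 (5131.79, Zoron, 1,200 liters, £239,496.00):
Base rate for 5131.79 is 15.5% + £1.96/liter.
5131.79 has an FTA preferential rate, but origin Zoron is not Ravesta; base rate stands.
Duty = £239,496.00 × 15.5% + 1,200 × £1.96 = £39,473.88.
Line 3 (8545.28, Durovia, 1,492 kg, £216,340.00):
Base rate for 8545.28 is 1%.
Additional duty on 8545.28 from Durovia: +27.2%. Applied ad valorem rate: 1% + 27.2% = 28.2%.
Duty = £216,340.00 × 28.2% = £61,007.88.
Total = £44,948.07 + £39,473.88 + £61,007.88 = £145,429.83.

£145,429.83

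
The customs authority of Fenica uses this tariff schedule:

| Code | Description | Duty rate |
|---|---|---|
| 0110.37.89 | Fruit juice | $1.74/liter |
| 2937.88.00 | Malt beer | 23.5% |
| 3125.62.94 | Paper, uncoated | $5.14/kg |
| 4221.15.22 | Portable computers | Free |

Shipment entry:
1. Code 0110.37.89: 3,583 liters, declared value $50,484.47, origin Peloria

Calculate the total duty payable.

$6,234.42

Line 1 (0110.37.89, Peloria, 3,583 liters, $50,484.47):
Base rate for 0110.37.89 is $1.74/liter.
Duty = 3,583 × $1.74 = $6,234.42.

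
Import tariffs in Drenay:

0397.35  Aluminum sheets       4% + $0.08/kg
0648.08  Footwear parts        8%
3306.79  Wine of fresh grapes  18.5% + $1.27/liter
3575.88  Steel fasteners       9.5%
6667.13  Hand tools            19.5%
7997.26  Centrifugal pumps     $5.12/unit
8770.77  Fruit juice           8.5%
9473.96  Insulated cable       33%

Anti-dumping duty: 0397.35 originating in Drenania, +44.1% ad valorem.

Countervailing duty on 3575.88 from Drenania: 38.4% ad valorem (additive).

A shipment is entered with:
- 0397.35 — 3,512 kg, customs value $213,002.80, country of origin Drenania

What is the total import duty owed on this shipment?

Line 1 (0397.35, Drenania, 3,512 kg, $213,002.80):
Base rate for 0397.35 is 4% + $0.08/kg.
Additional duty on 0397.35 from Drenania: +44.1%. Applied ad valorem rate: 4% + 44.1% = 48.1%.
Duty = $213,002.80 × 48.1% + 3,512 × $0.08 = $102,735.31.

$102,735.31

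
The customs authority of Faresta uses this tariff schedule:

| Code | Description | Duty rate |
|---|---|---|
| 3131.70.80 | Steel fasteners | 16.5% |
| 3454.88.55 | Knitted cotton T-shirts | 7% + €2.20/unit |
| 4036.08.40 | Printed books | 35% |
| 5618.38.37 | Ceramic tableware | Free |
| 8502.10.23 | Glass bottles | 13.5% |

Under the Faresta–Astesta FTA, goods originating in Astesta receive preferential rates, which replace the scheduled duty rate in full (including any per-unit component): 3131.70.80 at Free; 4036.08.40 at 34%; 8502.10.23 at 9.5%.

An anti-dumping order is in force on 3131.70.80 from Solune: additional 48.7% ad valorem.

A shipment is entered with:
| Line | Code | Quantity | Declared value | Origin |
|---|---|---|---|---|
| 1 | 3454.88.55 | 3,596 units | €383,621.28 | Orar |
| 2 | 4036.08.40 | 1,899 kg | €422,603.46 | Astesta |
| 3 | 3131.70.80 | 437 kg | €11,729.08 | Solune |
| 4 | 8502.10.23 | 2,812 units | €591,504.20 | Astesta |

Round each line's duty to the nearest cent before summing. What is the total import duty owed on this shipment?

Line 1 (3454.88.55, Orar, 3,596 units, €383,621.28):
Base rate for 3454.88.55 is 7% + €2.20/unit.
Duty = €383,621.28 × 7% + 3,596 × €2.20 = €34,764.69.
Line 2 (4036.08.40, Astesta, 1,899 kg, €422,603.46):
Base rate for 4036.08.40 is 35%.
Origin Astesta qualifies under the Faresta–Astesta agreement and 4036.08.40 is covered: preferential rate 34% applies instead.
Duty = €422,603.46 × 34% = €143,685.18.
Line 3 (3131.70.80, Solune, 437 kg, €11,729.08):
Base rate for 3131.70.80 is 16.5%.
3131.70.80 has an FTA preferential rate, but origin Solune is not Astesta; base rate stands.
Additional duty on 3131.70.80 from Solune: +48.7%. Applied ad valorem rate: 16.5% + 48.7% = 65.2%.
Duty = €11,729.08 × 65.2% = €7,647.36.
Line 4 (8502.10.23, Astesta, 2,812 units, €591,504.20):
Base rate for 8502.10.23 is 13.5%.
Origin Astesta qualifies under the Faresta–Astesta agreement and 8502.10.23 is covered: preferential rate 9.5% applies instead.
Duty = €591,504.20 × 9.5% = €56,192.90.
Total = €34,764.69 + €143,685.18 + €7,647.36 + €56,192.90 = €242,290.13.

€242,290.13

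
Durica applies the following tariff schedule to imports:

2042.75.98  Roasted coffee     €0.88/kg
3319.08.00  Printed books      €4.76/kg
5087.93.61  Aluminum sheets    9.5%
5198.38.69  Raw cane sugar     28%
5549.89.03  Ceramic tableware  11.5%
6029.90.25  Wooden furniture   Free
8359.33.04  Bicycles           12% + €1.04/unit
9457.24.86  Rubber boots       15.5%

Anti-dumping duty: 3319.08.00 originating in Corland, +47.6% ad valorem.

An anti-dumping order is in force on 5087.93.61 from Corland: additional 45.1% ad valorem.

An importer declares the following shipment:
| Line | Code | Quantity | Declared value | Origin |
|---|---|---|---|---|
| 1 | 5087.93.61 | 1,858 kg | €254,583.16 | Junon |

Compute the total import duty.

Line 1 (5087.93.61, Junon, 1,858 kg, €254,583.16):
Base rate for 5087.93.61 is 9.5%.
The additional-duty order on 5087.93.61 targets Corland, not Junon; it does not apply.
Duty = €254,583.16 × 9.5% = €24,185.40.

€24,185.40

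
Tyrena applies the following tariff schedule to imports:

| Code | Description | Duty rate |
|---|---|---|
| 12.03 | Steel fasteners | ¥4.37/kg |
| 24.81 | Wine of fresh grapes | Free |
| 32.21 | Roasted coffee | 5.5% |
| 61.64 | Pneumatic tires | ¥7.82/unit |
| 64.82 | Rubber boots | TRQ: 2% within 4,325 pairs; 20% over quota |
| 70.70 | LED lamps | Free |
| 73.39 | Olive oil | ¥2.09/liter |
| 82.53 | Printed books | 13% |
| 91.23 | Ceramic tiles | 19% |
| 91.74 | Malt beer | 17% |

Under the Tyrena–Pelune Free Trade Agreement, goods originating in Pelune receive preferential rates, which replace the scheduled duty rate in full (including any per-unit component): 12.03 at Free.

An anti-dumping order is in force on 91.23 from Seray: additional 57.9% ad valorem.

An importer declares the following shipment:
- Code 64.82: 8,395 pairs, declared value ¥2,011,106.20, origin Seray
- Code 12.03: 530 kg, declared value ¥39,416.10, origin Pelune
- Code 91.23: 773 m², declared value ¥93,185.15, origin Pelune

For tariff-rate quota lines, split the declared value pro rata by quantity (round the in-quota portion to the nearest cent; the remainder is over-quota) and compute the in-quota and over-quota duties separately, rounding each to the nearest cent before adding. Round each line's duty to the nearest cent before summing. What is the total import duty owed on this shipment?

¥233,428.96

Line 1 (64.82, Seray, 8,395 pairs, ¥2,011,106.20):
Code 64.82 is under a tariff-rate quota (threshold 4,325 pairs). In-quota: 4,325 pairs at 2%; over-quota: 4,070 pairs at 20%.
Pro-rata value split: in-quota = ¥2,011,106.20 × 4,325/8,395 = ¥1,036,097.00; over-quota = ¥2,011,106.20 − ¥1,036,097.00 = ¥975,009.20.
In-quota duty = ¥1,036,097.00 × 2% = ¥20,721.94. Over-quota duty = ¥975,009.20 × 20% = ¥195,001.84.
Line duty = ¥20,721.94 + ¥195,001.84 = ¥215,723.78.
Line 2 (12.03, Pelune, 530 kg, ¥39,416.10):
Base rate for 12.03 is ¥4.37/kg.
Origin Pelune qualifies under the Tyrena–Pelune agreement and 12.03 is covered: preferential rate Free applies instead.
Duty = ¥39,416.10 × 0% = ¥0.00.
Line 3 (91.23, Pelune, 773 m², ¥93,185.15):
Base rate for 91.23 is 19%.
Origin Pelune is the FTA partner but 91.23 is not on the preference list; base rate stands.
The additional-duty order on 91.23 targets Seray, not Pelune; it does not apply.
Duty = ¥93,185.15 × 19% = ¥17,705.18.
Total = ¥215,723.78 + ¥0.00 + ¥17,705.18 = ¥233,428.96.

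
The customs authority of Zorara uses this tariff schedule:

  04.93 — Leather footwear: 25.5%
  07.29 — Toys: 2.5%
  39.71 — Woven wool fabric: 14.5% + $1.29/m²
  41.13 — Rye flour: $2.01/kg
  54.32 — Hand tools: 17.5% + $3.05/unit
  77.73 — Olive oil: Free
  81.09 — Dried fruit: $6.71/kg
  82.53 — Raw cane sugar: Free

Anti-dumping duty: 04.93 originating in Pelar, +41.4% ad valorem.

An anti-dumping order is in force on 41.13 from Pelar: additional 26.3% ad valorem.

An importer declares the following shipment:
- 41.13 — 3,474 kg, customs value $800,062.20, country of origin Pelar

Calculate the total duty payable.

$217,399.10

Line 1 (41.13, Pelar, 3,474 kg, $800,062.20):
Base rate for 41.13 is $2.01/kg.
Additional duty on 41.13 from Pelar: +26.3% ad valorem. Applied ad valorem rate = 26.3%.
Duty = $800,062.20 × 26.3% + 3,474 × $2.01 = $217,399.10.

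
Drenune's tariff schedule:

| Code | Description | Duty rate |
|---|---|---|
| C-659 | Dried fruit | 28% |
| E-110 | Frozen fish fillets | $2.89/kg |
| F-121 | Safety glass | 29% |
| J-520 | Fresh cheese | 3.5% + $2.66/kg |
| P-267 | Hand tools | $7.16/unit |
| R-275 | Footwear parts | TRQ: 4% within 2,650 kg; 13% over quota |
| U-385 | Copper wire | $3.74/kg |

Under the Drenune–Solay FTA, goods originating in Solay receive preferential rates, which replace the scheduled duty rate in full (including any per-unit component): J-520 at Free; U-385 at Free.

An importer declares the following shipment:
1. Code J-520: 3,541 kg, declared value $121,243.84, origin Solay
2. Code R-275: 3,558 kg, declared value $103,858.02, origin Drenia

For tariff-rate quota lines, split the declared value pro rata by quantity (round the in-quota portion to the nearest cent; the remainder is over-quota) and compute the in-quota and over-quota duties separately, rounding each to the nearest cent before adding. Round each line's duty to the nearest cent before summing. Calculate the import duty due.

Line 1 (J-520, Solay, 3,541 kg, $121,243.84):
Base rate for J-520 is 3.5% + $2.66/kg.
Origin Solay qualifies under the Drenune–Solay agreement and J-520 is covered: preferential rate Free applies instead.
Duty = $121,243.84 × 0% = $0.00.
Line 2 (R-275, Drenia, 3,558 kg, $103,858.02):
Code R-275 is under a tariff-rate quota (threshold 2,650 kg). In-quota: 2,650 kg at 4%; over-quota: 908 kg at 13%.
Pro-rata value split: in-quota = $103,858.02 × 2,650/3,558 = $77,353.50; over-quota = $103,858.02 − $77,353.50 = $26,504.52.
In-quota duty = $77,353.50 × 4% = $3,094.14. Over-quota duty = $26,504.52 × 13% = $3,445.59.
Line duty = $3,094.14 + $3,445.59 = $6,539.73.
Total = $0.00 + $6,539.73 = $6,539.73.

$6,539.73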